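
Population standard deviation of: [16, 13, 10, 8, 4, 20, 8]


Mean = 79/7
  (16-79/7)²=1089/49
  (13-79/7)²=144/49
  (10-79/7)²=81/49
  (8-79/7)²=529/49
  (4-79/7)²=2601/49
  (20-79/7)²=3721/49
  (8-79/7)²=529/49
Σ(x-μ)² = 1242/7
σ² = (1242/7)/7 = 1242/49

σ = √(1242/49) ≈ 5.0346


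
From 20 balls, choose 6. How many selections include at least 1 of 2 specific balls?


Complement: C(20,6) - C(18,6) = 38760 - 18564 = 20196

20196


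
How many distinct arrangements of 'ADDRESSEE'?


Letters: 9, freq: {'A': 1, 'D': 2, 'R': 1, 'E': 3, 'S': 2}
9!/(1!×2!×1!×3!×2!) = 362880/24 = 15120

15120


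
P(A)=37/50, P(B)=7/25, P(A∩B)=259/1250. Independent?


P(A)×P(B) = 259/1250
P(A∩B) = 259/1250
Equal ✓ → Independent

Yes, independent


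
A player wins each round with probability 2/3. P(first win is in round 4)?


Geometric: P(X=4) = (1-p)^(k-1)×p = (1/3)^3×2/3 = 2/81

P(X=4) = 2/81 ≈ 2.47%


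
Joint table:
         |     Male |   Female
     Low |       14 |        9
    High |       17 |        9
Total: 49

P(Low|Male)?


P(Low|Male) = 14/(14+17) = 14/31

P = 14/31 ≈ 45.16%


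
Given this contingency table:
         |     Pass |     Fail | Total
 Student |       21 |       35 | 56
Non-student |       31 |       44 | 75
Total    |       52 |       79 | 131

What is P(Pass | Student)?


P(Pass | Student) = 21/(21+35) = 21/56 = 3/8

P(Pass|Student) = 3/8 ≈ 37.50%


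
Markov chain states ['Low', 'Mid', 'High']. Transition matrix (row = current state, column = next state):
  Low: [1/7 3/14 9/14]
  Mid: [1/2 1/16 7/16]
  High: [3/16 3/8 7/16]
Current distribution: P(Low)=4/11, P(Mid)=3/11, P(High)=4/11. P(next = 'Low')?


P(next=Low) = Σᵢ P(now=i)×P(i→Low)
= 4/11×1/7 + 3/11×1/2 + 4/11×3/16
= 4/77 + 3/22 + 3/44 = 79/308

P = 79/308 ≈ 0.2565


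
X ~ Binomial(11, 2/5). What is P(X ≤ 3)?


P(X ≤ 3) = Σ P(X=i) for i=0..3
P(X=0) = 177147/48828125
P(X=1) = 1299078/48828125
P(X=2) = 866052/9765625
P(X=3) = 1732104/9765625
Sum = 2893401/9765625

P(X ≤ 3) = 2893401/9765625 ≈ 29.63%


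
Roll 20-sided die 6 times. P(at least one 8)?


P(no 8)^6 = (19/20)^6 = 47045881/64000000
P(≥1) = 1 - 47045881/64000000 = 16954119/64000000

P = 16954119/64000000 ≈ 26.49%


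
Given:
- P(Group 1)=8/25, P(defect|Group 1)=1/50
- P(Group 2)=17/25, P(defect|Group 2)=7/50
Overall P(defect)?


P(B) = Σ P(B|Aᵢ)×P(Aᵢ)
  1/50×8/25 = 4/625
  7/50×17/25 = 119/1250
Sum = 127/1250

P(defect) = 127/1250 ≈ 10.16%


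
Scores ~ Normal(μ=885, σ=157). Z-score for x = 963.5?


z = (x - μ)/σ = (963.5 - 885)/157 = 0.5

z = 0.5


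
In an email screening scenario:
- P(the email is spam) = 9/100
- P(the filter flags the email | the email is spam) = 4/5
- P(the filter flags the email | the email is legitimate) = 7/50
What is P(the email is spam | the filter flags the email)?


Using Bayes' theorem:
P(A|B) = P(B|A)·P(A) / P(B)

P(the filter flags the email) = 4/5 × 9/100 + 7/50 × 91/100
= 9/125 + 637/5000 = 997/5000

P(the email is spam|the filter flags the email) = (9/125) / (997/5000) = 360/997

P(the email is spam|the filter flags the email) = 360/997 ≈ 36.11%


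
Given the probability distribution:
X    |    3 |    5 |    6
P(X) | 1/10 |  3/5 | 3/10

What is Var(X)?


E[X] = 51/10
E[X²] = 267/10
Var(X) = E[X²] - (E[X])² = 267/10 - 2601/100 = 69/100

Var(X) = 69/100 ≈ 0.6900


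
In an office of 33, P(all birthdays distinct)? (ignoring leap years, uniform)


P(all different) = Π(365-i)/365 for i=0..32
= (365/365)×(364/365)×...×(333/365)
= 0.225028

P ≈ 0.2250 ≈ 22.50%


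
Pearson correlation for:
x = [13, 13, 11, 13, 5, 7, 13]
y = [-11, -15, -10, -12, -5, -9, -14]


n=7, Σx=75, Σy=-76, Σxy=-874, Σx²=871, Σy²=892
r = (7×(-874) - 75×(-76))/√((7×871 - 75²)(7×892 - (-76)²))
= -418/√(472×468) = -418/√220896 ≈ -418/469.9957 ≈ -0.8894

r ≈ -0.8894


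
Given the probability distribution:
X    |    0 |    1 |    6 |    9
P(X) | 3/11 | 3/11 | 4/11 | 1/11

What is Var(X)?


E[X] = 36/11
E[X²] = 228/11
Var(X) = E[X²] - (E[X])² = 228/11 - 1296/121 = 1212/121

Var(X) = 1212/121 ≈ 10.0165


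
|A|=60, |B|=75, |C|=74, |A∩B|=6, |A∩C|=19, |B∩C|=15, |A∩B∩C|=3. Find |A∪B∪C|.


|A∪B∪C| = 60+75+74-6-19-15+3 = 172

|A∪B∪C| = 172


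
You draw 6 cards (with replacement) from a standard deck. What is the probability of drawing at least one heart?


P(not a heart) = 39/52 = 3/4
P(none in 6 draws) = (3/4)^6 = 729/4096
P(≥1 heart) = 1 - 729/4096 = 3367/4096

P = 3367/4096 ≈ 82.20%


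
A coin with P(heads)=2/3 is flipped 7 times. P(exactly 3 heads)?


Binomial: P(X=3) = C(7,3)×p^3×(1-p)^4
= 35 × 8/27 × 1/81 = 280/2187

P(X=3) = 280/2187 ≈ 12.80%


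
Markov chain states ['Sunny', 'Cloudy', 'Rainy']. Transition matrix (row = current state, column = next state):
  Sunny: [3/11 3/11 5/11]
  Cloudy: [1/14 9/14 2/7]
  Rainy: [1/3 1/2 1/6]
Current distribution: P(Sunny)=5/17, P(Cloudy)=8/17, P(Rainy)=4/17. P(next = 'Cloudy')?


P(next=Cloudy) = Σᵢ P(now=i)×P(i→Cloudy)
= 5/17×3/11 + 8/17×9/14 + 4/17×1/2
= 15/187 + 36/119 + 2/17 = 655/1309

P = 655/1309 ≈ 0.5004


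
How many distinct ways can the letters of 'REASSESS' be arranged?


Letters: 8, freq: {'R': 1, 'E': 2, 'A': 1, 'S': 4}
8!/(1!×2!×1!×4!) = 40320/48 = 840

840


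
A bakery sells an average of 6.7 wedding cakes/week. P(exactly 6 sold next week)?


Poisson(λ=6.7): P(X=6) = e^(-λ)×λ^k/k!
= e^(-6.7) × 6.7^6 / 6!
≈ 0.001230911903 × 90458.382169 / 720 ≈ 0.154648

P(X=6) ≈ 0.154648 ≈ 15.46%


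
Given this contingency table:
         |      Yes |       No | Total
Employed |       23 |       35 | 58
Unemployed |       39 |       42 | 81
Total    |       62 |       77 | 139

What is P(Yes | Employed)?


P(Yes | Employed) = 23/(23+35) = 23/58

P(Yes|Employed) = 23/58 ≈ 39.66%


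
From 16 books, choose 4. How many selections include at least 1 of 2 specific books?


Complement: C(16,4) - C(14,4) = 1820 - 1001 = 819

819


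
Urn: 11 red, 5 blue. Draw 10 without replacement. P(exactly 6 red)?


Hypergeometric: C(11,6)×C(5,4)/C(16,10)
= 462×5/8008 = 15/52

P(X=6) = 15/52 ≈ 28.85%


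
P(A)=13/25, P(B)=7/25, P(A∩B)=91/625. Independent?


P(A)×P(B) = 91/625
P(A∩B) = 91/625
Equal ✓ → Independent

Yes, independent


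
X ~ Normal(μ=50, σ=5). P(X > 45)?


z = (45-50)/5 = -1.0
P(X > 45) = 1 - P(Z ≤ -1.0) = 1 - 0.1587 = 0.8413

P(X > 45) ≈ 0.8413


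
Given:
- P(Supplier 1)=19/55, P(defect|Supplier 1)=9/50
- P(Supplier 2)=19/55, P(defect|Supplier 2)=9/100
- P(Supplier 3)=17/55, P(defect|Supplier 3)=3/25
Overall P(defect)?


P(B) = Σ P(B|Aᵢ)×P(Aᵢ)
  9/50×19/55 = 171/2750
  9/100×19/55 = 171/5500
  3/25×17/55 = 51/1375
Sum = 717/5500

P(defect) = 717/5500 ≈ 13.04%


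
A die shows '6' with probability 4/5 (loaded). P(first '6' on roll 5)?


Geometric: P(X=5) = (1-p)^(k-1)×p = (1/5)^4×4/5 = 4/3125

P(X=5) = 4/3125 ≈ 0.13%


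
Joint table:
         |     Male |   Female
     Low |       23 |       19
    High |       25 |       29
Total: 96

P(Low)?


P(Low) = (23+19)/96 = 42/96 = 7/16

P(Low) = 7/16 ≈ 43.75%


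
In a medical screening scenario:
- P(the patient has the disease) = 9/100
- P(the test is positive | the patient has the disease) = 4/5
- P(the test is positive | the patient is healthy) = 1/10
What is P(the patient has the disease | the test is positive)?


Using Bayes' theorem:
P(A|B) = P(B|A)·P(A) / P(B)

P(the test is positive) = 4/5 × 9/100 + 1/10 × 91/100
= 9/125 + 91/1000 = 163/1000

P(the patient has the disease|the test is positive) = (9/125) / (163/1000) = 72/163

P(the patient has the disease|the test is positive) = 72/163 ≈ 44.17%


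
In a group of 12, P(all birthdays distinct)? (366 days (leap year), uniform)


P(all different) = Π(366-i)/366 for i=0..11
= (366/366)×(365/366)×...×(355/366)
= 0.833396

P ≈ 0.8334 ≈ 83.34%


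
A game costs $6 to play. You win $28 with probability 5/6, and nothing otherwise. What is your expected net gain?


E[gain] = (28-6)×5/6 + (-6)×1/6
= 55/3 - 1 = 52/3

Expected net gain = $52/3 ≈ $17.33


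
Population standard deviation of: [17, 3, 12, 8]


Mean = 40/4 = 10
  (17-10)²=49
  (3-10)²=49
  (12-10)²=4
  (8-10)²=4
Σ(x-μ)² = 106
σ² = 106/4 = 53/2

σ = √(53/2) ≈ 5.1478


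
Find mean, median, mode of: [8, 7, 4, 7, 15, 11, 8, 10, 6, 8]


Sorted: [4, 6, 7, 7, 8, 8, 8, 10, 11, 15]
Mean = 84/10 = 42/5
Median = 8
Freq: {8: 3, 7: 2, 4: 1, 15: 1, 11: 1, 10: 1, 6: 1}
Mode: [8]

Mean=42/5, Median=8, Mode=8


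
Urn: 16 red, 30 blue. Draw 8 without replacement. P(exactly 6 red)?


Hypergeometric: C(16,6)×C(30,2)/C(46,8)
= 8008×435/260932815 = 1624/121647

P(X=6) = 1624/121647 ≈ 1.34%


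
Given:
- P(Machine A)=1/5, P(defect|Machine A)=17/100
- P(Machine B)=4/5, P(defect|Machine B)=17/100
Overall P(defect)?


P(B) = Σ P(B|Aᵢ)×P(Aᵢ)
  17/100×1/5 = 17/500
  17/100×4/5 = 17/125
Sum = 17/100

P(defect) = 17/100 ≈ 17.00%


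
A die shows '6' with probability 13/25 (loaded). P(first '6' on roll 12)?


Geometric: P(X=12) = (1-p)^(k-1)×p = (12/25)^11×13/25 = 9659108818944/59604644775390625

P(X=12) = 9659108818944/59604644775390625 ≈ 0.02%


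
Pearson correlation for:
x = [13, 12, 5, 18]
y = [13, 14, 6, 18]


n=4, Σx=48, Σy=51, Σxy=691, Σx²=662, Σy²=725
r = (4×691 - 48×51)/√((4×662 - 48²)(4×725 - 51²))
= 316/√(344×299) = 316/√102856 ≈ 316/320.7117 ≈ 0.9853

r ≈ 0.9853


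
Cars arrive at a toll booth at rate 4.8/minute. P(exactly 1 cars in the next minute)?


Poisson(λ=4.8): P(X=1) = e^(-λ)×λ^k/k!
= e^(-4.8) × 4.8^1 / 1!
≈ 0.008229747049 × 4.8 / 1 ≈ 0.039503

P(X=1) ≈ 0.039503 ≈ 3.95%


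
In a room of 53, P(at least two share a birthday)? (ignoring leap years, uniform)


P(all different) = Π(365-i)/365 for i=0..52
= 0.018862
P(match) = 1 - 0.018862 = 0.981138

P ≈ 0.9811 ≈ 98.11%


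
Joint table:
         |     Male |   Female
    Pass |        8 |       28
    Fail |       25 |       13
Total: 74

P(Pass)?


P(Pass) = (8+28)/74 = 36/74 = 18/37

P(Pass) = 18/37 ≈ 48.65%


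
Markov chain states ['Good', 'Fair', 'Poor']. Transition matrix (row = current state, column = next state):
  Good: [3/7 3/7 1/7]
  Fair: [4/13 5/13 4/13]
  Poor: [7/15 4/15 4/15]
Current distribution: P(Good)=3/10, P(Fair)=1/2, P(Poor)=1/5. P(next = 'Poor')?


P(next=Poor) = Σᵢ P(now=i)×P(i→Poor)
= 3/10×1/7 + 1/2×4/13 + 1/5×4/15
= 3/70 + 2/13 + 4/75 = 3413/13650

P = 3413/13650 ≈ 0.2500


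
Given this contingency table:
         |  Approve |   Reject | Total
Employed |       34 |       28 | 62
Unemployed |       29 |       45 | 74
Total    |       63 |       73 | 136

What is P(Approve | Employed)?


P(Approve | Employed) = 34/(34+28) = 34/62 = 17/31

P(Approve|Employed) = 17/31 ≈ 54.84%


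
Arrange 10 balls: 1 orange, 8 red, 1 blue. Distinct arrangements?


10!/(1!×8!×1!) = 90

90


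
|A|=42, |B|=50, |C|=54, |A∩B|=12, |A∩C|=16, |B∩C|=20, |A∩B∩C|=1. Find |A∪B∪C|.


|A∪B∪C| = 42+50+54-12-16-20+1 = 99

|A∪B∪C| = 99


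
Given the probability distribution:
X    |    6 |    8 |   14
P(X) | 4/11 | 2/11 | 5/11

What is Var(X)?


E[X] = 10
E[X²] = 1252/11
Var(X) = E[X²] - (E[X])² = 1252/11 - 100 = 152/11

Var(X) = 152/11 ≈ 13.8182


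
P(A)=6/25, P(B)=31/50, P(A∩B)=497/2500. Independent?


P(A)×P(B) = 93/625
P(A∩B) = 497/2500
Not equal → NOT independent

No, not independent


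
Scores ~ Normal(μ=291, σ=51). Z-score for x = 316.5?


z = (x - μ)/σ = (316.5 - 291)/51 = 0.5

z = 0.5


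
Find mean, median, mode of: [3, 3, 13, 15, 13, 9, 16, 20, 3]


Sorted: [3, 3, 3, 9, 13, 13, 15, 16, 20]
Mean = 95/9
Median = 13
Freq: {3: 3, 13: 2, 15: 1, 9: 1, 16: 1, 20: 1}
Mode: [3]

Mean=95/9, Median=13, Mode=3


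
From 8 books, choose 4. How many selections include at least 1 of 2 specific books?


Complement: C(8,4) - C(6,4) = 70 - 15 = 55

55


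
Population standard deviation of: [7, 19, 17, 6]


Mean = 49/4
  (7-49/4)²=441/16
  (19-49/4)²=729/16
  (17-49/4)²=361/16
  (6-49/4)²=625/16
Σ(x-μ)² = 539/4
σ² = (539/4)/4 = 539/16

σ = √(539/16) ≈ 5.8041


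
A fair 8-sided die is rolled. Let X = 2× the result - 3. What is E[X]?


E[die] = (1+8)/2 = 9/2
E[X] = 2×9/2 - 3 = 6

E[X] = 6


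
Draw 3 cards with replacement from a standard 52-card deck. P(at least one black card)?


P(not a black card) = 26/52 = 1/2
P(none in 3 draws) = (1/2)^3 = 1/8
P(≥1 black card) = 1 - 1/8 = 7/8

P = 7/8 ≈ 87.50%


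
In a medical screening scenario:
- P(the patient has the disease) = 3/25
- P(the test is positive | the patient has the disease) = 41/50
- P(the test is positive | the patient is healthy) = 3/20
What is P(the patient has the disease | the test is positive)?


Using Bayes' theorem:
P(A|B) = P(B|A)·P(A) / P(B)

P(the test is positive) = 41/50 × 3/25 + 3/20 × 22/25
= 123/1250 + 33/250 = 144/625

P(the patient has the disease|the test is positive) = (123/1250) / (144/625) = 41/96

P(the patient has the disease|the test is positive) = 41/96 ≈ 42.71%


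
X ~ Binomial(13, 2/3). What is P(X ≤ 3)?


P(X ≤ 3) = Σ P(X=i) for i=0..3
P(X=0) = 1/1594323
P(X=1) = 26/1594323
P(X=2) = 104/531441
P(X=3) = 2288/1594323
Sum = 2627/1594323

P(X ≤ 3) = 2627/1594323 ≈ 0.16%


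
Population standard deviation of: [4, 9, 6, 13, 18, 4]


Mean = 54/6 = 9
  (4-9)²=25
  (9-9)²=0
  (6-9)²=9
  (13-9)²=16
  (18-9)²=81
  (4-9)²=25
Σ(x-μ)² = 156
σ² = 156/6 = 26

σ = √(26) ≈ 5.0990


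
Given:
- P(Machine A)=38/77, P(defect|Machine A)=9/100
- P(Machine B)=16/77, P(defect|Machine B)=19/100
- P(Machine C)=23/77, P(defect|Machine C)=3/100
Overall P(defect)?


P(B) = Σ P(B|Aᵢ)×P(Aᵢ)
  9/100×38/77 = 171/3850
  19/100×16/77 = 76/1925
  3/100×23/77 = 69/7700
Sum = 13/140

P(defect) = 13/140 ≈ 9.29%


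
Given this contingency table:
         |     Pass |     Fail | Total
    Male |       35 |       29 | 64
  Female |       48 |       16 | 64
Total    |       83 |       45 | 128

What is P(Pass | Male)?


P(Pass | Male) = 35/(35+29) = 35/64

P(Pass|Male) = 35/64 ≈ 54.69%


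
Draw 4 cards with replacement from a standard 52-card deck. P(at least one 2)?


P(not a 2) = 48/52 = 12/13
P(none in 4 draws) = (12/13)^4 = 20736/28561
P(≥1 2) = 1 - 20736/28561 = 7825/28561

P = 7825/28561 ≈ 27.40%


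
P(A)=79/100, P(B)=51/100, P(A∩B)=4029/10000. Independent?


P(A)×P(B) = 4029/10000
P(A∩B) = 4029/10000
Equal ✓ → Independent

Yes, independent


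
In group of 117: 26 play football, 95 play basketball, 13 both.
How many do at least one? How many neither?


|A∪B| = 26+95-13 = 108
Neither = 117-108 = 9

At least one: 108; Neither: 9


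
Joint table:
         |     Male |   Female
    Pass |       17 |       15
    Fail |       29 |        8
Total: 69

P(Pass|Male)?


P(Pass|Male) = 17/(17+29) = 17/46

P = 17/46 ≈ 36.96%


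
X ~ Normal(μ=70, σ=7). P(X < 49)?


z = (49-70)/7 = -3.0
P(Z < -3.0) = 0.0013

P(X < 49) ≈ 0.0013


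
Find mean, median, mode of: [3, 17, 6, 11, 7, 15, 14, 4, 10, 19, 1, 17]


Sorted: [1, 3, 4, 6, 7, 10, 11, 14, 15, 17, 17, 19]
Mean = 124/12 = 31/3
Median = 21/2
Freq: {3: 1, 17: 2, 6: 1, 11: 1, 7: 1, 15: 1, 14: 1, 4: 1, 10: 1, 19: 1, 1: 1}
Mode: [17]

Mean=31/3, Median=21/2, Mode=17


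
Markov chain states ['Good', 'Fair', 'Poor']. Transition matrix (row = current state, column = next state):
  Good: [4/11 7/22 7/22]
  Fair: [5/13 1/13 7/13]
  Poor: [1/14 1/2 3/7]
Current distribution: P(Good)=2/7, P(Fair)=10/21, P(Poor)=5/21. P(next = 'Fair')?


P(next=Fair) = Σᵢ P(now=i)×P(i→Fair)
= 2/7×7/22 + 10/21×1/13 + 5/21×1/2
= 1/11 + 10/273 + 5/42 = 1481/6006

P = 1481/6006 ≈ 0.2466


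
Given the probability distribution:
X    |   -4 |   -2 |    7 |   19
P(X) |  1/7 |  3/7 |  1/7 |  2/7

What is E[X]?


E[X] = Σ x·P(X=x)
= (-4)×(1/7) + (-2)×(3/7) + (7)×(1/7) + (19)×(2/7)
= 5

E[X] = 5


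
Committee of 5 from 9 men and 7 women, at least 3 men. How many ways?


Count by #men:
  3M,2W: C(9,3)×C(7,2)=1764
  4M,1W: C(9,4)×C(7,1)=882
  5M,0W: C(9,5)×C(7,0)=126
Total = 2772

2772


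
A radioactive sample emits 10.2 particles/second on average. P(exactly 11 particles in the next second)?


Poisson(λ=10.2): P(X=11) = e^(-λ)×λ^k/k!
= e^(-10.2) × 10.2^11 / 11!
≈ 3.717031868e-05 × 124337430839 / 39916800 ≈ 0.115782

P(X=11) ≈ 0.115782 ≈ 11.58%


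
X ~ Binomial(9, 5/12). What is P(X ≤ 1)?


P(X ≤ 1) = Σ P(X=i) for i=0..1
P(X=0) = 40353607/5159780352
P(X=1) = 28824005/573308928
Sum = 74942413/1289945088

P(X ≤ 1) = 74942413/1289945088 ≈ 5.81%


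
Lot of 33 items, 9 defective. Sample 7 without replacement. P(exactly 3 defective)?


Hypergeometric: C(9,3)×C(24,4)/C(33,7)
= 84×10626/4272048 = 1127/5394

P(X=3) = 1127/5394 ≈ 20.89%


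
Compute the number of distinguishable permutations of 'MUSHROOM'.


Letters: 8, freq: {'M': 2, 'U': 1, 'S': 1, 'H': 1, 'R': 1, 'O': 2}
8!/(2!×1!×1!×1!×1!×2!) = 40320/4 = 10080

10080


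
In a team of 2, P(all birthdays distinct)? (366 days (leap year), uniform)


P(all different) = Π(366-i)/366 for i=0..1
= (366/366)×(365/366)×...×(365/366)
= 0.997268

P ≈ 0.9973 ≈ 99.73%


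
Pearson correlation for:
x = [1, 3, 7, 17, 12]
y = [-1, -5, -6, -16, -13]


n=5, Σx=40, Σy=-41, Σxy=-486, Σx²=492, Σy²=487
r = (5×(-486) - 40×(-41))/√((5×492 - 40²)(5×487 - (-41)²))
= -790/√(860×754) = -790/√648440 ≈ -790/805.2577 ≈ -0.9811

r ≈ -0.9811


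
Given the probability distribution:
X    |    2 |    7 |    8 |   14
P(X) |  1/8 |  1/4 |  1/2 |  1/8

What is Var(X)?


E[X] = 31/4
E[X²] = 277/4
Var(X) = E[X²] - (E[X])² = 277/4 - 961/16 = 147/16

Var(X) = 147/16 ≈ 9.1875


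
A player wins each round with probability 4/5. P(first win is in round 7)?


Geometric: P(X=7) = (1-p)^(k-1)×p = (1/5)^6×4/5 = 4/78125

P(X=7) = 4/78125 ≈ 0.01%


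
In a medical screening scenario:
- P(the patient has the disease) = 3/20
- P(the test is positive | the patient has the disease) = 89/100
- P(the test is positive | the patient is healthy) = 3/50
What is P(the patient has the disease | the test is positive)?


Using Bayes' theorem:
P(A|B) = P(B|A)·P(A) / P(B)

P(the test is positive) = 89/100 × 3/20 + 3/50 × 17/20
= 267/2000 + 51/1000 = 369/2000

P(the patient has the disease|the test is positive) = (267/2000) / (369/2000) = 89/123

P(the patient has the disease|the test is positive) = 89/123 ≈ 72.36%


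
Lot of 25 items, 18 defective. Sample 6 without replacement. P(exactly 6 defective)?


Hypergeometric: C(18,6)×C(7,0)/C(25,6)
= 18564×1/177100 = 663/6325

P(X=6) = 663/6325 ≈ 10.48%


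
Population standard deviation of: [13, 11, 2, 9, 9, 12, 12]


Mean = 68/7
  (13-68/7)²=529/49
  (11-68/7)²=81/49
  (2-68/7)²=2916/49
  (9-68/7)²=25/49
  (9-68/7)²=25/49
  (12-68/7)²=256/49
  (12-68/7)²=256/49
Σ(x-μ)² = 584/7
σ² = (584/7)/7 = 584/49

σ = √(584/49) ≈ 3.4523


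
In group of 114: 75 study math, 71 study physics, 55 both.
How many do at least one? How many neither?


|A∪B| = 75+71-55 = 91
Neither = 114-91 = 23

At least one: 91; Neither: 23


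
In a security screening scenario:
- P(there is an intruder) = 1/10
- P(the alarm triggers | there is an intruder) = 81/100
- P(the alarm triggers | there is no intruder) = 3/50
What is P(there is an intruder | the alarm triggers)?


Using Bayes' theorem:
P(A|B) = P(B|A)·P(A) / P(B)

P(the alarm triggers) = 81/100 × 1/10 + 3/50 × 9/10
= 81/1000 + 27/500 = 27/200

P(there is an intruder|the alarm triggers) = (81/1000) / (27/200) = 3/5

P(there is an intruder|the alarm triggers) = 3/5 ≈ 60.00%


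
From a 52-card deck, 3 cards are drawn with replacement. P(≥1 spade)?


P(not a spade) = 39/52 = 3/4
P(none in 3 draws) = (3/4)^3 = 27/64
P(≥1 spade) = 1 - 27/64 = 37/64

P = 37/64 ≈ 57.81%


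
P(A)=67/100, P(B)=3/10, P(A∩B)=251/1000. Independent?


P(A)×P(B) = 201/1000
P(A∩B) = 251/1000
Not equal → NOT independent

No, not independent


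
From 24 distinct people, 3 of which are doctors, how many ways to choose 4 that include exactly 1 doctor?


Choose 1 of the 3 doctors and 3 of the other 21 people:
C(3,1)×C(21,3) = 3×1330 = 3990

3990


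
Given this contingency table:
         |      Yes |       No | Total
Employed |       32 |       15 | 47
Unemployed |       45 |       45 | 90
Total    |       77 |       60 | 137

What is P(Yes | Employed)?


P(Yes | Employed) = 32/(32+15) = 32/47

P(Yes|Employed) = 32/47 ≈ 68.09%


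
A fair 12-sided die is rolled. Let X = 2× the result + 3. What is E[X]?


E[die] = (1+12)/2 = 13/2
E[X] = 2×13/2 + 3 = 16

E[X] = 16


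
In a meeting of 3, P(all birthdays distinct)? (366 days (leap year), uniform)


P(all different) = Π(366-i)/366 for i=0..2
= (366/366)×(365/366)×...×(364/366)
= 0.991818

P ≈ 0.9918 ≈ 99.18%


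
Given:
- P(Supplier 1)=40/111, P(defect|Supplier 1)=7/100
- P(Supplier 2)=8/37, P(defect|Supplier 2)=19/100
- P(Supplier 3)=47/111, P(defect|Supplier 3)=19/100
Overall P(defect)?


P(B) = Σ P(B|Aᵢ)×P(Aᵢ)
  7/100×40/111 = 14/555
  19/100×8/37 = 38/925
  19/100×47/111 = 893/11100
Sum = 543/3700

P(defect) = 543/3700 ≈ 14.68%


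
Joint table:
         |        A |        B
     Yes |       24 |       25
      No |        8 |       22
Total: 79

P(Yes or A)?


P(Yes∨A) = P(Yes) + P(A) - P(Yes∧A)
= (49 + 32 - 24)/79 = 57/79

P = 57/79 ≈ 72.15%


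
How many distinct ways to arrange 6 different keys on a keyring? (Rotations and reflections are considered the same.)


Free circular arrangements: rotations and reflections both identified.
(n-1)!/2 = 5!/2 = 120/2 = 60

60


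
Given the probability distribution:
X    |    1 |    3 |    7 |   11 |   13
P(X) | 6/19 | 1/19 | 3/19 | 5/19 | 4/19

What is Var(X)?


E[X] = 137/19
E[X²] = 1443/19
Var(X) = E[X²] - (E[X])² = 1443/19 - 18769/361 = 8648/361

Var(X) = 8648/361 ≈ 23.9557


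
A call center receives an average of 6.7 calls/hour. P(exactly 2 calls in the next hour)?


Poisson(λ=6.7): P(X=2) = e^(-λ)×λ^k/k!
= e^(-6.7) × 6.7^2 / 2!
≈ 0.001230911903 × 44.89 / 2 ≈ 0.027628

P(X=2) ≈ 0.027628 ≈ 2.76%


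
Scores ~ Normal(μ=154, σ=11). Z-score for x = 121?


z = (x - μ)/σ = (121 - 154)/11 = -3.0

z = -3.0


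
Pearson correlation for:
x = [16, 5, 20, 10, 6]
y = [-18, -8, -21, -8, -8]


n=5, Σx=57, Σy=-63, Σxy=-876, Σx²=817, Σy²=957
r = (5×(-876) - 57×(-63))/√((5×817 - 57²)(5×957 - (-63)²))
= -789/√(836×816) = -789/√682176 ≈ -789/825.9395 ≈ -0.9553

r ≈ -0.9553


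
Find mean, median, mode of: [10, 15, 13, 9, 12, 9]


Sorted: [9, 9, 10, 12, 13, 15]
Mean = 68/6 = 34/3
Median = 11
Freq: {10: 1, 15: 1, 13: 1, 9: 2, 12: 1}
Mode: [9]

Mean=34/3, Median=11, Mode=9


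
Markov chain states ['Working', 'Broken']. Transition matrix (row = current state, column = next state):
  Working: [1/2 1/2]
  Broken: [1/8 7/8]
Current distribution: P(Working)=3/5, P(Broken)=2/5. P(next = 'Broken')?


P(next=Broken) = Σᵢ P(now=i)×P(i→Broken)
= 3/5×1/2 + 2/5×7/8
= 3/10 + 7/20 = 13/20

P = 13/20 ≈ 0.6500


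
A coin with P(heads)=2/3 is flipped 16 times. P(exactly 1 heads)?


Binomial: P(X=1) = C(16,1)×p^1×(1-p)^15
= 16 × 2/3 × 1/14348907 = 32/43046721

P(X=1) = 32/43046721 ≈ 0.00%


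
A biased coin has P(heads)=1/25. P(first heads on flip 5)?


Geometric: P(X=5) = (1-p)^(k-1)×p = (24/25)^4×1/25 = 331776/9765625

P(X=5) = 331776/9765625 ≈ 3.40%


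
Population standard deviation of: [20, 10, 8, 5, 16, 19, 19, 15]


Mean = 112/8 = 14
  (20-14)²=36
  (10-14)²=16
  (8-14)²=36
  (5-14)²=81
  (16-14)²=4
  (19-14)²=25
  (19-14)²=25
  (15-14)²=1
Σ(x-μ)² = 224
σ² = 224/8 = 28

σ = √(28) ≈ 5.2915


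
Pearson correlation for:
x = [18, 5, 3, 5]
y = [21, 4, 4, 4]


n=4, Σx=31, Σy=33, Σxy=430, Σx²=383, Σy²=489
r = (4×430 - 31×33)/√((4×383 - 31²)(4×489 - 33²))
= 697/√(571×867) = 697/√495057 ≈ 697/703.6029 ≈ 0.9906

r ≈ 0.9906


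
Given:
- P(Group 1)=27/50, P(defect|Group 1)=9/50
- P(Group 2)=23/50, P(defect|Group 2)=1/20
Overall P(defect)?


P(B) = Σ P(B|Aᵢ)×P(Aᵢ)
  9/50×27/50 = 243/2500
  1/20×23/50 = 23/1000
Sum = 601/5000

P(defect) = 601/5000 ≈ 12.02%


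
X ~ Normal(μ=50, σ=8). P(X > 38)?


z = (38-50)/8 = -1.5
P(X > 38) = 1 - P(Z ≤ -1.5) = 1 - 0.0668 = 0.9332

P(X > 38) ≈ 0.9332


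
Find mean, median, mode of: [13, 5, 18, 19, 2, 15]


Sorted: [2, 5, 13, 15, 18, 19]
Mean = 72/6 = 12
Median = 14
Freq: {13: 1, 5: 1, 18: 1, 19: 1, 2: 1, 15: 1}
Mode: No mode

Mean=12, Median=14, Mode=No mode


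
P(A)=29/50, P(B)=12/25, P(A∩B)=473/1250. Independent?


P(A)×P(B) = 174/625
P(A∩B) = 473/1250
Not equal → NOT independent

No, not independent


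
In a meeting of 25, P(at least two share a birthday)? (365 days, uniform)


P(all different) = Π(365-i)/365 for i=0..24
= 0.431300
P(match) = 1 - 0.431300 = 0.568700

P ≈ 0.5687 ≈ 56.87%


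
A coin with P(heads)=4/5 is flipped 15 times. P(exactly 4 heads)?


Binomial: P(X=4) = C(15,4)×p^4×(1-p)^11
= 1365 × 256/625 × 1/48828125 = 69888/6103515625

P(X=4) = 69888/6103515625 ≈ 0.00%


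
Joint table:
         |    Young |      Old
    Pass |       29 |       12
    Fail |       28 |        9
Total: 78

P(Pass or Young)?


P(Pass∨Young) = P(Pass) + P(Young) - P(Pass∧Young)
= (41 + 57 - 29)/78 = 69/78 = 23/26

P = 23/26 ≈ 88.46%


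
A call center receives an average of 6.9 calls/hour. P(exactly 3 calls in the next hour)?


Poisson(λ=6.9): P(X=3) = e^(-λ)×λ^k/k!
= e^(-6.9) × 6.9^3 / 3!
≈ 0.001007785429 × 328.509 / 6 ≈ 0.055178

P(X=3) ≈ 0.055178 ≈ 5.52%


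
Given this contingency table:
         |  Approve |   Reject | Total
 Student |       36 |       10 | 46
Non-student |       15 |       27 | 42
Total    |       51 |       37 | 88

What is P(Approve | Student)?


P(Approve | Student) = 36/(36+10) = 36/46 = 18/23

P(Approve|Student) = 18/23 ≈ 78.26%


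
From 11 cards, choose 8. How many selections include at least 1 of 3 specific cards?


Complement: C(11,8) - C(8,8) = 165 - 1 = 164

164


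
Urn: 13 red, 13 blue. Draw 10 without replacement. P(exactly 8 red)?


Hypergeometric: C(13,8)×C(13,2)/C(26,10)
= 1287×78/5311735 = 702/37145

P(X=8) = 702/37145 ≈ 1.89%


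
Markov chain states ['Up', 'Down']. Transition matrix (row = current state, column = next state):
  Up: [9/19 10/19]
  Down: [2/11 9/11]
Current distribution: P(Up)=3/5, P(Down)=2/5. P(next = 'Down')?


P(next=Down) = Σᵢ P(now=i)×P(i→Down)
= 3/5×10/19 + 2/5×9/11
= 6/19 + 18/55 = 672/1045

P = 672/1045 ≈ 0.6431


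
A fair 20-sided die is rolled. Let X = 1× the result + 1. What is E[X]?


E[die] = (1+20)/2 = 21/2
E[X] = 1×21/2 + 1 = 23/2

E[X] = 23/2


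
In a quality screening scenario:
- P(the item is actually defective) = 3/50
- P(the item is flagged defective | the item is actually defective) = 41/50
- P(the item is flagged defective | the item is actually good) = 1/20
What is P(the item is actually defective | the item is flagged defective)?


Using Bayes' theorem:
P(A|B) = P(B|A)·P(A) / P(B)

P(the item is flagged defective) = 41/50 × 3/50 + 1/20 × 47/50
= 123/2500 + 47/1000 = 481/5000

P(the item is actually defective|the item is flagged defective) = (123/2500) / (481/5000) = 246/481

P(the item is actually defective|the item is flagged defective) = 246/481 ≈ 51.14%


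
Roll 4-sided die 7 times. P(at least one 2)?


P(no 2)^7 = (3/4)^7 = 2187/16384
P(≥1) = 1 - 2187/16384 = 14197/16384

P = 14197/16384 ≈ 86.65%


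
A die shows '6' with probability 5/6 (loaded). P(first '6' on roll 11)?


Geometric: P(X=11) = (1-p)^(k-1)×p = (1/6)^10×5/6 = 5/362797056

P(X=11) = 5/362797056 ≈ 0.00%


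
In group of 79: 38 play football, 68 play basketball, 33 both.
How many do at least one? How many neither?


|A∪B| = 38+68-33 = 73
Neither = 79-73 = 6

At least one: 73; Neither: 6


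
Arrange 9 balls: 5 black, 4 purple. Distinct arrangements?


9!/(5!×4!) = 126

126


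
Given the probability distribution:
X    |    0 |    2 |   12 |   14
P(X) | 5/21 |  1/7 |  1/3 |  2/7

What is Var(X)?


E[X] = 58/7
E[X²] = 732/7
Var(X) = E[X²] - (E[X])² = 732/7 - 3364/49 = 1760/49

Var(X) = 1760/49 ≈ 35.9184


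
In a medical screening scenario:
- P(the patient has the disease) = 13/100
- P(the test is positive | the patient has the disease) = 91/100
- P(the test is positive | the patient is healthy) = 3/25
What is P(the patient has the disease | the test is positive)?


Using Bayes' theorem:
P(A|B) = P(B|A)·P(A) / P(B)

P(the test is positive) = 91/100 × 13/100 + 3/25 × 87/100
= 1183/10000 + 261/2500 = 2227/10000

P(the patient has the disease|the test is positive) = (1183/10000) / (2227/10000) = 1183/2227

P(the patient has the disease|the test is positive) = 1183/2227 ≈ 53.12%


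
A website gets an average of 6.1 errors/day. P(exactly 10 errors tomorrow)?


Poisson(λ=6.1): P(X=10) = e^(-λ)×λ^k/k!
= e^(-6.1) × 6.1^10 / 10!
≈ 0.002242867719 × 71334291.1663 / 3628800 ≈ 0.044090

P(X=10) ≈ 0.044090 ≈ 4.41%


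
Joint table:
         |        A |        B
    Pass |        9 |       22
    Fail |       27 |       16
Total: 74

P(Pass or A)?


P(Pass∨A) = P(Pass) + P(A) - P(Pass∧A)
= (31 + 36 - 9)/74 = 58/74 = 29/37

P = 29/37 ≈ 78.38%


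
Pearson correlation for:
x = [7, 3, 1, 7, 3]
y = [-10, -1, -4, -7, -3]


n=5, Σx=21, Σy=-25, Σxy=-135, Σx²=117, Σy²=175
r = (5×(-135) - 21×(-25))/√((5×117 - 21²)(5×175 - (-25)²))
= -150/√(144×250) = -150/√36000 ≈ -150/189.7367 ≈ -0.7906

r ≈ -0.7906


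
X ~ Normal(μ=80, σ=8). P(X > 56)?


z = (56-80)/8 = -3.0
P(X > 56) = 1 - P(Z ≤ -3.0) = 1 - 0.0013 = 0.9987

P(X > 56) ≈ 0.9987


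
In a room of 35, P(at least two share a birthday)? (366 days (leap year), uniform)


P(all different) = Π(366-i)/366 for i=0..34
= 0.186502
P(match) = 1 - 0.186502 = 0.813498

P ≈ 0.8135 ≈ 81.35%


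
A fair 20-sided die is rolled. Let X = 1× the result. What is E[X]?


E[die] = (1+20)/2 = 21/2
E[X] = 1 × 21/2 = 21/2

E[X] = 21/2


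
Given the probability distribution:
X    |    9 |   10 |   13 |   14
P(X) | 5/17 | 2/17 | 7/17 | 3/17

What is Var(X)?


E[X] = 198/17
E[X²] = 2376/17
Var(X) = E[X²] - (E[X])² = 2376/17 - 39204/289 = 1188/289

Var(X) = 1188/289 ≈ 4.1107


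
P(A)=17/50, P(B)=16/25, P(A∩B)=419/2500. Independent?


P(A)×P(B) = 136/625
P(A∩B) = 419/2500
Not equal → NOT independent

No, not independent


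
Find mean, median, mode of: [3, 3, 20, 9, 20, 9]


Sorted: [3, 3, 9, 9, 20, 20]
Mean = 64/6 = 32/3
Median = 9
Freq: {3: 2, 20: 2, 9: 2}
Mode: [3, 9, 20]

Mean=32/3, Median=9, Mode=[3, 9, 20]


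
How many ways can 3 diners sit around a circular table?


Circular arrangements of 3 distinct objects: fix one position to break rotational symmetry.
(n-1)! = 2! = 2

2


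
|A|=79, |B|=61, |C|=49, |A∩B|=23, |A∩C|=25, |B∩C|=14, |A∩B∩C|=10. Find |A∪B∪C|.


|A∪B∪C| = 79+61+49-23-25-14+10 = 137

|A∪B∪C| = 137


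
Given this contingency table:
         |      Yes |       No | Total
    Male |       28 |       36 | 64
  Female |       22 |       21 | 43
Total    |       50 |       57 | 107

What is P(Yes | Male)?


P(Yes | Male) = 28/(28+36) = 28/64 = 7/16

P(Yes|Male) = 7/16 ≈ 43.75%


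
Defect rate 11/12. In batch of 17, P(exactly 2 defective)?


Binomial: P(X=2) = C(17,2)×p^2×(1-p)^15
= 136 × 121/144 × 1/15407021574586368 = 2057/277326388342554624

P(X=2) = 2057/277326388342554624 ≈ 0.00%


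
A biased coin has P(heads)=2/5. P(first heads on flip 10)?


Geometric: P(X=10) = (1-p)^(k-1)×p = (3/5)^9×2/5 = 39366/9765625

P(X=10) = 39366/9765625 ≈ 0.40%


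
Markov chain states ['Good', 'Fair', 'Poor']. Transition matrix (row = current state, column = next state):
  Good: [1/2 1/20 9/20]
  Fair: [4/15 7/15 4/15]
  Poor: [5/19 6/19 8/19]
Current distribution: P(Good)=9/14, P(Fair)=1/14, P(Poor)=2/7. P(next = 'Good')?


P(next=Good) = Σᵢ P(now=i)×P(i→Good)
= 9/14×1/2 + 1/14×4/15 + 2/7×5/19
= 9/28 + 2/105 + 10/133 = 3317/7980

P = 3317/7980 ≈ 0.4157


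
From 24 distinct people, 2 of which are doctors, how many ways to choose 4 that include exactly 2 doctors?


Choose 2 of the 2 doctors and 2 of the other 22 people:
C(2,2)×C(22,2) = 1×231 = 231

231


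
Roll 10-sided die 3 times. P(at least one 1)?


P(no 1)^3 = (9/10)^3 = 729/1000
P(≥1) = 1 - 729/1000 = 271/1000

P = 271/1000 ≈ 27.10%


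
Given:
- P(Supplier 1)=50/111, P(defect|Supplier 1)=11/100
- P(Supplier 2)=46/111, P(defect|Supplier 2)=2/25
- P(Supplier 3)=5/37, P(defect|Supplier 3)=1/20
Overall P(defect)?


P(B) = Σ P(B|Aᵢ)×P(Aᵢ)
  11/100×50/111 = 11/222
  2/25×46/111 = 92/2775
  1/20×5/37 = 1/148
Sum = 331/3700

P(defect) = 331/3700 ≈ 8.95%


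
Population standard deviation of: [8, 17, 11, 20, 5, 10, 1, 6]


Mean = 78/8 = 39/4
  (8-39/4)²=49/16
  (17-39/4)²=841/16
  (11-39/4)²=25/16
  (20-39/4)²=1681/16
  (5-39/4)²=361/16
  (10-39/4)²=1/16
  (1-39/4)²=1225/16
  (6-39/4)²=225/16
Σ(x-μ)² = 551/2
σ² = (551/2)/8 = 551/16

σ = √(551/16) ≈ 5.8683


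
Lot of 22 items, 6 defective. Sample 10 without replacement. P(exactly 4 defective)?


Hypergeometric: C(6,4)×C(16,6)/C(22,10)
= 15×8008/646646 = 60/323

P(X=4) = 60/323 ≈ 18.58%


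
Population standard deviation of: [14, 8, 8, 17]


Mean = 47/4
  (14-47/4)²=81/16
  (8-47/4)²=225/16
  (8-47/4)²=225/16
  (17-47/4)²=441/16
Σ(x-μ)² = 243/4
σ² = (243/4)/4 = 243/16

σ = √(243/16) ≈ 3.8971


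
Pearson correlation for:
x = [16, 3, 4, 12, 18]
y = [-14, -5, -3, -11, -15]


n=5, Σx=53, Σy=-48, Σxy=-653, Σx²=749, Σy²=576
r = (5×(-653) - 53×(-48))/√((5×749 - 53²)(5×576 - (-48)²))
= -721/√(936×576) = -721/√539136 ≈ -721/734.2588 ≈ -0.9819

r ≈ -0.9819


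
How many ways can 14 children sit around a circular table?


Circular arrangements of 14 distinct objects: fix one position to break rotational symmetry.
(n-1)! = 13! = 6227020800

6227020800


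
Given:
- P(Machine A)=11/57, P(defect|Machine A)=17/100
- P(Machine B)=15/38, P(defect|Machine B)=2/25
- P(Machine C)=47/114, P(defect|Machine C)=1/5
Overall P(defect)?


P(B) = Σ P(B|Aᵢ)×P(Aᵢ)
  17/100×11/57 = 187/5700
  2/25×15/38 = 3/95
  1/5×47/114 = 47/570
Sum = 279/1900

P(defect) = 279/1900 ≈ 14.68%


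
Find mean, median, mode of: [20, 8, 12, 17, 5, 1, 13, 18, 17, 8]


Sorted: [1, 5, 8, 8, 12, 13, 17, 17, 18, 20]
Mean = 119/10
Median = 25/2
Freq: {20: 1, 8: 2, 12: 1, 17: 2, 5: 1, 1: 1, 13: 1, 18: 1}
Mode: [8, 17]

Mean=119/10, Median=25/2, Mode=[8, 17]


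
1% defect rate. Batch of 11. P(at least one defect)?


P(all good) = (99/100)^11 = 8953382542587164451099/10000000000000000000000
P(≥1 defect) = 1046617457412835548901/10000000000000000000000

P = 1046617457412835548901/10000000000000000000000 ≈ 10.47%


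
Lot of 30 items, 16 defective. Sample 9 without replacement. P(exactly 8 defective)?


Hypergeometric: C(16,8)×C(14,1)/C(30,9)
= 12870×14/14307150 = 42/3335

P(X=8) = 42/3335 ≈ 1.26%


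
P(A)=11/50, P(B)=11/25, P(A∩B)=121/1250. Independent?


P(A)×P(B) = 121/1250
P(A∩B) = 121/1250
Equal ✓ → Independent

Yes, independent


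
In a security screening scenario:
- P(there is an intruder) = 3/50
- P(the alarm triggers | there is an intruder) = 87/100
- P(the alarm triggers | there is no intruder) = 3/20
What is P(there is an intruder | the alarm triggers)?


Using Bayes' theorem:
P(A|B) = P(B|A)·P(A) / P(B)

P(the alarm triggers) = 87/100 × 3/50 + 3/20 × 47/50
= 261/5000 + 141/1000 = 483/2500

P(there is an intruder|the alarm triggers) = (261/5000) / (483/2500) = 87/322

P(there is an intruder|the alarm triggers) = 87/322 ≈ 27.02%


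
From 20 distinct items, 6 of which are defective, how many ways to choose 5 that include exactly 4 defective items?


Choose 4 of the 6 defective items and 1 of the other 14 items:
C(6,4)×C(14,1) = 15×14 = 210

210


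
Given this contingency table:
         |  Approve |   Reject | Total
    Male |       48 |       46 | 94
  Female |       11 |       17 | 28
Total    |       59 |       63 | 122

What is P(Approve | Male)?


P(Approve | Male) = 48/(48+46) = 48/94 = 24/47

P(Approve|Male) = 24/47 ≈ 51.06%


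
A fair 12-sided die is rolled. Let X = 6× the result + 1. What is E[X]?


E[die] = (1+12)/2 = 13/2
E[X] = 6×13/2 + 1 = 40

E[X] = 40


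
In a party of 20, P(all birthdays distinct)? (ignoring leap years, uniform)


P(all different) = Π(365-i)/365 for i=0..19
= (365/365)×(364/365)×...×(346/365)
= 0.588562

P ≈ 0.5886 ≈ 58.86%


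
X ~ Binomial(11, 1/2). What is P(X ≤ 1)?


P(X ≤ 1) = Σ P(X=i) for i=0..1
P(X=0) = 1/2048
P(X=1) = 11/2048
Sum = 3/512

P(X ≤ 1) = 3/512 ≈ 0.59%


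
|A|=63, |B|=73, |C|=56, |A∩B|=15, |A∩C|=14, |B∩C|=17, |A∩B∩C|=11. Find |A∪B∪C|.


|A∪B∪C| = 63+73+56-15-14-17+11 = 157

|A∪B∪C| = 157


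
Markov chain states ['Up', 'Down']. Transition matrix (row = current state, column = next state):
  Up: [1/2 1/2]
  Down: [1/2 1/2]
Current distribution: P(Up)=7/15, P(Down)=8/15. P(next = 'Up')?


P(next=Up) = Σᵢ P(now=i)×P(i→Up)
= 7/15×1/2 + 8/15×1/2
= 7/30 + 4/15 = 1/2

P = 1/2 ≈ 0.5000


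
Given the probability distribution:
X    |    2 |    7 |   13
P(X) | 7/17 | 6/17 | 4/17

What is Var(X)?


E[X] = 108/17
E[X²] = 998/17
Var(X) = E[X²] - (E[X])² = 998/17 - 11664/289 = 5302/289

Var(X) = 5302/289 ≈ 18.3460


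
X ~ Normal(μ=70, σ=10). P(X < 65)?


z = (65-70)/10 = -0.5
P(Z < -0.5) = 0.3085

P(X < 65) ≈ 0.3085


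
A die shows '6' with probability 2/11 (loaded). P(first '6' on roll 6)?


Geometric: P(X=6) = (1-p)^(k-1)×p = (9/11)^5×2/11 = 118098/1771561

P(X=6) = 118098/1771561 ≈ 6.67%


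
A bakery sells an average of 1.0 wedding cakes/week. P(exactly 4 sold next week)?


Poisson(λ=1.0): P(X=4) = e^(-λ)×λ^k/k!
= e^(-1.0) × 1.0^4 / 4!
≈ 0.3678794412 × 1 / 24 ≈ 0.015328

P(X=4) ≈ 0.015328 ≈ 1.53%


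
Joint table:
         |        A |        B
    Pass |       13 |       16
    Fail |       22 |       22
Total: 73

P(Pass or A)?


P(Pass∨A) = P(Pass) + P(A) - P(Pass∧A)
= (29 + 35 - 13)/73 = 51/73

P = 51/73 ≈ 69.86%


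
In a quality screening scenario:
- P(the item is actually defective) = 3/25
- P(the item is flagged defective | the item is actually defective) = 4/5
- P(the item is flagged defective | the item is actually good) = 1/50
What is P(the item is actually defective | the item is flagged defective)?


Using Bayes' theorem:
P(A|B) = P(B|A)·P(A) / P(B)

P(the item is flagged defective) = 4/5 × 3/25 + 1/50 × 22/25
= 12/125 + 11/625 = 71/625

P(the item is actually defective|the item is flagged defective) = (12/125) / (71/625) = 60/71

P(the item is actually defective|the item is flagged defective) = 60/71 ≈ 84.51%


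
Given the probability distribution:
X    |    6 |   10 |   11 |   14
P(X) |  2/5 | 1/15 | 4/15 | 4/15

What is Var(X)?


E[X] = 146/15
E[X²] = 528/5
Var(X) = E[X²] - (E[X])² = 528/5 - 21316/225 = 2444/225

Var(X) = 2444/225 ≈ 10.8622
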